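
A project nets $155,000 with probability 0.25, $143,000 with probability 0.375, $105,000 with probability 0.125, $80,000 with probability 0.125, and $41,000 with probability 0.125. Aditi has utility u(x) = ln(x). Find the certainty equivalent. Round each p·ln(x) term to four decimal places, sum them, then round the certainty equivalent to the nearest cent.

$111,680.79

E[u] = 0.25·ln(155000) + 0.375·ln(143000) + 0.125·ln(105000) + 0.125·ln(80000) + 0.125·ln(41000) = 2.9878 + 4.4515 + 1.4452 + 1.4112 + 1.3277 = 11.6234
CE = e^11.6234 ≈ 111680.79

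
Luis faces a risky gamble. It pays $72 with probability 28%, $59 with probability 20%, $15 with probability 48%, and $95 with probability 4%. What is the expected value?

EV = 0.28 × 72 + 0.2 × 59 + 0.48 × 15 + 0.04 × 95 = 20.16 + 11.8 + 7.2 + 3.8 = 42.96

$42.96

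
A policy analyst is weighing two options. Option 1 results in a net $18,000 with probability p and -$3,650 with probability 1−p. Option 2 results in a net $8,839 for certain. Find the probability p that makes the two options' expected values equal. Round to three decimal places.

p = 0.577

p·18000 + (1−p)·(-3650) = 8839
21650p − 3650 = 8839
p = (8839 + 3650) / 21650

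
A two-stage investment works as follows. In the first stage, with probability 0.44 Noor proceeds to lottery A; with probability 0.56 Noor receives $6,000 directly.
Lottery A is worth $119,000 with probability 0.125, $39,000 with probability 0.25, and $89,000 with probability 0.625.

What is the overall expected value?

EV(A) = 0.125 × 119000 + 0.25 × 39000 + 0.625 × 89000 = 14875 + 9750 + 55625 = 80250
Branch B: 6000 (certain)
Overall = 0.44 × 80250 + 0.56 × 6000 = 35310 + 3360 = 38670

$38,670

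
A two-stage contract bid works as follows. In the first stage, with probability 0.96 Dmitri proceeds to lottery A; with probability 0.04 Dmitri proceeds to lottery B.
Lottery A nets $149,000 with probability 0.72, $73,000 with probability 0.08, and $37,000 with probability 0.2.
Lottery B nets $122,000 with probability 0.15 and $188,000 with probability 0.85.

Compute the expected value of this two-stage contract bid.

EV(A) = 0.72 × 149000 + 0.08 × 73000 + 0.2 × 37000 = 107280 + 5840 + 7400 = 120520
EV(B) = 0.15 × 122000 + 0.85 × 188000 = 18300 + 159800 = 178100
Overall = 0.96 × 120520 + 0.04 × 178100 = 115699.2 + 7124 = 122823.2

$122,823.20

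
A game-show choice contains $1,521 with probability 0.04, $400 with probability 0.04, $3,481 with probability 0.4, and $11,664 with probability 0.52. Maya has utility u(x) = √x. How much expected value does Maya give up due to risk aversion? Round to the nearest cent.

E[u] = 0.04·√1521 + 0.04·√400 + 0.4·√3481 + 0.52·√11664 = 0.04·39 + 0.04·20 + 0.4·59 + 0.52·108 = 82.12
CE = (82.12)² = 6743.6944
Risk premium = EV − CE = 7534.52 − 6743.6944 = 790.8256

$790.83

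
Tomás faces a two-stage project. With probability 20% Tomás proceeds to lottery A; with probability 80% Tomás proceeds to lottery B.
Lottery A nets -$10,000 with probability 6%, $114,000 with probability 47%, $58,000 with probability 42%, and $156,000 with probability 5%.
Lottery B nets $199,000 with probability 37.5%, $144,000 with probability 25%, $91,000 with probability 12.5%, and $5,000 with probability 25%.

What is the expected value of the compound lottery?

EV(A) = 0.06 × (-10000) + 0.47 × 114000 + 0.42 × 58000 + 0.05 × 156000 = -600 + 53580 + 24360 + 7800 = 85140
EV(B) = 0.375 × 199000 + 0.25 × 144000 + 0.125 × 91000 + 0.25 × 5000 = 74625 + 36000 + 11375 + 1250 = 123250
Overall = 0.2 × 85140 + 0.8 × 123250 = 17028 + 98600 = 115628

$115,628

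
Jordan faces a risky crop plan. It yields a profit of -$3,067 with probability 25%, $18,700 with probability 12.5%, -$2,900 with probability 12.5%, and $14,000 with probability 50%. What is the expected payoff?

EV = 0.25 × (-3067) + 0.125 × 18700 + 0.125 × (-2900) + 0.5 × 14000 = -766.75 + 2337.5 − 362.5 + 7000 = 8208.25

$8,208.25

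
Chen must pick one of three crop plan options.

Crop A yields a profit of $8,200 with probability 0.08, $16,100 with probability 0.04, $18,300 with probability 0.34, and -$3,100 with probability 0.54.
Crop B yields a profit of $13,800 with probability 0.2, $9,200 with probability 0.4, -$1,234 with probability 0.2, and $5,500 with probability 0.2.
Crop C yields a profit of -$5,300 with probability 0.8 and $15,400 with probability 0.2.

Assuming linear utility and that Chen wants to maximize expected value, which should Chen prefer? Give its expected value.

Crop A = 0.08 × 8200 + 0.04 × 16100 + 0.34 × 18300 + 0.54 × (-3100) = 656 + 644 + 6222 − 1674 = 5848
Crop B = 0.2 × 13800 + 0.4 × 9200 + 0.2 × (-1234) + 0.2 × 5500 = 2760 + 3680 − 246.8 + 1100 = 7293.2
Crop C = 0.8 × (-5300) + 0.2 × 15400 = -4240 + 3080 = -1160

Crop B ($7,293.20)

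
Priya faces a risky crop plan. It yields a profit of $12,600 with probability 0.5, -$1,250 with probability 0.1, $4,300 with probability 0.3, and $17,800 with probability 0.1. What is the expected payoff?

EV = 0.5 × 12600 + 0.1 × (-1250) + 0.3 × 4300 + 0.1 × 17800 = 6300 − 125 + 1290 + 1780 = 9245

$9,245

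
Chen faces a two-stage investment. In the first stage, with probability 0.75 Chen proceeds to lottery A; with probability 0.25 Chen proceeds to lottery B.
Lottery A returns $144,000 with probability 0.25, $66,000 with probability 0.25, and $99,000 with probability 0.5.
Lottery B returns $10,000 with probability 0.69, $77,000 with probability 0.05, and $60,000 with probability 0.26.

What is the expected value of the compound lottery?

EV(A) = 0.25 × 144000 + 0.25 × 66000 + 0.5 × 99000 = 36000 + 16500 + 49500 = 102000
EV(B) = 0.69 × 10000 + 0.05 × 77000 + 0.26 × 60000 = 6900 + 3850 + 15600 = 26350
Overall = 0.75 × 102000 + 0.25 × 26350 = 76500 + 6587.5 = 83087.5

$83,087.50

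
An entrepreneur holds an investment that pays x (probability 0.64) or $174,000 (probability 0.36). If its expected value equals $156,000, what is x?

0.64·x + 0.36·174000 = 156000
0.64·x = 156000 − 62640 = 93360
x = 93360 / 0.64 = 145875

x = $145,875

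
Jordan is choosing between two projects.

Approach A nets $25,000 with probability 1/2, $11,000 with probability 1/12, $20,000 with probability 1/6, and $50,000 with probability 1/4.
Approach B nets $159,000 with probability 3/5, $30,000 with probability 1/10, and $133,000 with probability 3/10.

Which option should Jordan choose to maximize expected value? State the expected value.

Approach A = 1/2 × 25000 + 1/12 × 11000 + 1/6 × 20000 + 1/4 × 50000 = 12500 + 916.6667 + 3333.3333 + 12500 = 29250
Approach B = 3/5 × 159000 + 1/10 × 30000 + 3/10 × 133000 = 95400 + 3000 + 39900 = 138300

Approach B ($138,300)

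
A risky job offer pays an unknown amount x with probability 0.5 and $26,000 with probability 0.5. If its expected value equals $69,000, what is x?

x = $112,000

0.5·x + 0.5·26000 = 69000
0.5·x = 69000 − 13000 = 56000
x = 56000 / 0.5 = 112000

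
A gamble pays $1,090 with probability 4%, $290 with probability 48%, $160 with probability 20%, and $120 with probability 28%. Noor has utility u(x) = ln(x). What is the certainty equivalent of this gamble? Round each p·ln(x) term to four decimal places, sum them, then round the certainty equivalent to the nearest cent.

E[u] = 0.04·ln(1090) + 0.48·ln(290) + 0.2·ln(160) + 0.28·ln(120) = 0.2798 + 2.7215 + 1.0150 + 1.3405 = 5.3568
CE = e^5.3568 ≈ 212.05

$212.05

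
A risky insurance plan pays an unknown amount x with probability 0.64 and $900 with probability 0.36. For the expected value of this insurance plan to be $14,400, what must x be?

x = $21,993.75

0.64·x + 0.36·900 = 14400
0.64·x = 14400 − 324 = 14076
x = 14076 / 0.64 = 21993.75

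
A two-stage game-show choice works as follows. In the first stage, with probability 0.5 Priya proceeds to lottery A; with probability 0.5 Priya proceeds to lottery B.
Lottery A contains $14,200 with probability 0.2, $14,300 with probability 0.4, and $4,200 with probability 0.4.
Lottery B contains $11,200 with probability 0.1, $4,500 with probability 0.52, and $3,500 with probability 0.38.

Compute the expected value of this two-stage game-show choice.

EV(A) = 0.2 × 14200 + 0.4 × 14300 + 0.4 × 4200 = 2840 + 5720 + 1680 = 10240
EV(B) = 0.1 × 11200 + 0.52 × 4500 + 0.38 × 3500 = 1120 + 2340 + 1330 = 4790
Overall = 0.5 × 10240 + 0.5 × 4790 = 5120 + 2395 = 7515

$7,515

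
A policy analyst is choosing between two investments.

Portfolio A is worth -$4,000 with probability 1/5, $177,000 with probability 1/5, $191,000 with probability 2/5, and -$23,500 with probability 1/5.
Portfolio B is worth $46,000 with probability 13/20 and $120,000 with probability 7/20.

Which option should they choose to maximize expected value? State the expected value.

Portfolio A = 1/5 × (-4000) + 1/5 × 177000 + 2/5 × 191000 + 1/5 × (-23500) = -800 + 35400 + 76400 − 4700 = 106300
Portfolio B = 13/20 × 46000 + 7/20 × 120000 = 29900 + 42000 = 71900

Portfolio A ($106,300)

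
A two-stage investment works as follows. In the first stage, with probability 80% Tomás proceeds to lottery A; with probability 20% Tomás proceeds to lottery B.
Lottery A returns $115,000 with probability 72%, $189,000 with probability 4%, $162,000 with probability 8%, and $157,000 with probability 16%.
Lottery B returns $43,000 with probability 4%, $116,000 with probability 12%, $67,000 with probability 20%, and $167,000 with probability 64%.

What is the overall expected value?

$129,936

EV(A) = 0.72 × 115000 + 0.04 × 189000 + 0.08 × 162000 + 0.16 × 157000 = 82800 + 7560 + 12960 + 25120 = 128440
EV(B) = 0.04 × 43000 + 0.12 × 116000 + 0.2 × 67000 + 0.64 × 167000 = 1720 + 13920 + 13400 + 106880 = 135920
Overall = 0.8 × 128440 + 0.2 × 135920 = 102752 + 27184 = 129936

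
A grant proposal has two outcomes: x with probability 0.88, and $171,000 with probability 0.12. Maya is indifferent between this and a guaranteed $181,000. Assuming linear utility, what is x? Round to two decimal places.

x = $182,363.64

0.88·x + 0.12·171000 = 181000
0.88·x = 181000 − 20520 = 160480
x = 160480 / 0.88 = 182363.6364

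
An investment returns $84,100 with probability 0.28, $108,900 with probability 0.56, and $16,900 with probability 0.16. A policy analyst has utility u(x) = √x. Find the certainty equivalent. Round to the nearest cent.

E[u] = 0.28·√84100 + 0.56·√108900 + 0.16·√16900 = 0.28·290 + 0.56·330 + 0.16·130 = 286.8
CE = (286.8)² = 82254.24

$82,254.24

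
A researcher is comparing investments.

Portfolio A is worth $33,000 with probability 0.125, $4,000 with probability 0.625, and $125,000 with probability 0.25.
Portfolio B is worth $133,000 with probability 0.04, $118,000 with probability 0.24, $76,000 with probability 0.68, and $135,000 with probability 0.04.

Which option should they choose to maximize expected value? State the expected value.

Portfolio B ($90,720)

Portfolio A = 0.125 × 33000 + 0.625 × 4000 + 0.25 × 125000 = 4125 + 2500 + 31250 = 37875
Portfolio B = 0.04 × 133000 + 0.24 × 118000 + 0.68 × 76000 + 0.04 × 135000 = 5320 + 28320 + 51680 + 5400 = 90720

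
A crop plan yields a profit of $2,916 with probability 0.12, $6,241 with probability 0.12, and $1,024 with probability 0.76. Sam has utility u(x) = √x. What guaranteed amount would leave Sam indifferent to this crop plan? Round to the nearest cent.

$1,622.48

E[u] = 0.12·√2916 + 0.12·√6241 + 0.76·√1024 = 0.12·54 + 0.12·79 + 0.76·32 = 40.28
CE = (40.28)² = 1622.4784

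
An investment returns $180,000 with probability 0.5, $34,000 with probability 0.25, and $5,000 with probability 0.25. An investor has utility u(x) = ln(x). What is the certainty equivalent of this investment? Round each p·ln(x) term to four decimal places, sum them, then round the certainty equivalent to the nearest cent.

$48,445.76

E[u] = 0.5·ln(180000) + 0.25·ln(34000) + 0.25·ln(5000) = 6.0504 + 2.6085 + 2.1293 = 10.7882
CE = e^10.7882 ≈ 48445.76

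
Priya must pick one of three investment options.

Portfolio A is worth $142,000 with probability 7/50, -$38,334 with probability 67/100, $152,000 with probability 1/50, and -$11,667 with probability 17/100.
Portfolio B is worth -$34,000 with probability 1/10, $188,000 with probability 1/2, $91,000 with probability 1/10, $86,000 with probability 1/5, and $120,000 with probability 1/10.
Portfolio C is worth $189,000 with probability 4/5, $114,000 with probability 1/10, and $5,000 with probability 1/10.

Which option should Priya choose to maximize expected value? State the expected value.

Portfolio C ($163,100)

Portfolio A = 7/50 × 142000 + 67/100 × (-38334) + 1/50 × 152000 + 17/100 × (-11667) = 19880 − 25683.78 + 3040 − 1983.39 = -4747.17
Portfolio B = 1/10 × (-34000) + 1/2 × 188000 + 1/10 × 91000 + 1/5 × 86000 + 1/10 × 120000 = -3400 + 94000 + 9100 + 17200 + 12000 = 128900
Portfolio C = 4/5 × 189000 + 1/10 × 114000 + 1/10 × 5000 = 151200 + 11400 + 500 = 163100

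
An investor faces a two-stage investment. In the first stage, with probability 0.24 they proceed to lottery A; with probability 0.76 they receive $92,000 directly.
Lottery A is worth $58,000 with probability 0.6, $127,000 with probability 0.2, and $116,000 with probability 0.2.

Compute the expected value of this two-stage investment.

EV(A) = 0.6 × 58000 + 0.2 × 127000 + 0.2 × 116000 = 34800 + 25400 + 23200 = 83400
Branch B: 92000 (certain)
Overall = 0.24 × 83400 + 0.76 × 92000 = 20016 + 69920 = 89936

$89,936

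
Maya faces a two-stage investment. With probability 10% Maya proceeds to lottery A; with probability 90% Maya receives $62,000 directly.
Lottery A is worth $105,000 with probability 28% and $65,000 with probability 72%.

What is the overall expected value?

$63,420

EV(A) = 0.28 × 105000 + 0.72 × 65000 = 29400 + 46800 = 76200
Branch B: 62000 (certain)
Overall = 0.1 × 76200 + 0.9 × 62000 = 7620 + 55800 = 63420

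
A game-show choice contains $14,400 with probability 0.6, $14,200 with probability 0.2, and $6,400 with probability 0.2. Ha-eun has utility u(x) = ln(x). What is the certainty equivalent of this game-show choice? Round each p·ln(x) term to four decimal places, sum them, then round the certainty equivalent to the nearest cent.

E[u] = 0.6·ln(14400) + 0.2·ln(14200) + 0.2·ln(6400) = 5.7450 + 1.9122 + 1.7528 = 9.4100
CE = e^9.4100 ≈ 12209.87

$12,209.87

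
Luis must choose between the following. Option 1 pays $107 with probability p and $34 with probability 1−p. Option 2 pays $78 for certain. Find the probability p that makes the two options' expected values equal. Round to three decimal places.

p = 0.603

p·107 + (1−p)·34 = 78
73p + 34 = 78
p = (78 − 34) / 73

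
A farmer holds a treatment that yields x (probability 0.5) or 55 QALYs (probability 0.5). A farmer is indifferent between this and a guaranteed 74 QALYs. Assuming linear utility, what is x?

0.5·x + 0.5·55 = 74
0.5·x = 74 − 27.5 = 46.5
x = 46.5 / 0.5 = 93

x = 93 QALYs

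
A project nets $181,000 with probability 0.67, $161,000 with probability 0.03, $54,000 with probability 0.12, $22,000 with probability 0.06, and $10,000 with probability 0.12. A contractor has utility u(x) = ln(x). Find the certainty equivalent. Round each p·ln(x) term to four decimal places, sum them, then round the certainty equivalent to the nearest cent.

$97,110.04

E[u] = 0.67·ln(181000) + 0.03·ln(161000) + 0.12·ln(54000) + 0.06·ln(22000) + 0.12·ln(10000) = 8.1112 + 0.3597 + 1.3076 + 0.5999 + 1.1052 = 11.4836
CE = e^11.4836 ≈ 97110.04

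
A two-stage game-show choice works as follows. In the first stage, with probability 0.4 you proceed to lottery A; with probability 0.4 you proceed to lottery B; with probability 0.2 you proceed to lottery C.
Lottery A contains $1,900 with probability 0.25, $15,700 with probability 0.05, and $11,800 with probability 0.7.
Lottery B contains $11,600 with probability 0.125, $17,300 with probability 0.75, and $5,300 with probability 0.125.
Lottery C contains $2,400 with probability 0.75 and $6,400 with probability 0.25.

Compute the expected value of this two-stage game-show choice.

$10,523

EV(A) = 0.25 × 1900 + 0.05 × 15700 + 0.7 × 11800 = 475 + 785 + 8260 = 9520
EV(B) = 0.125 × 11600 + 0.75 × 17300 + 0.125 × 5300 = 1450 + 12975 + 662.5 = 15087.5
EV(C) = 0.75 × 2400 + 0.25 × 6400 = 1800 + 1600 = 3400
Overall = 0.4 × 9520 + 0.4 × 15087.5 + 0.2 × 3400 = 3808 + 6035 + 680 = 10523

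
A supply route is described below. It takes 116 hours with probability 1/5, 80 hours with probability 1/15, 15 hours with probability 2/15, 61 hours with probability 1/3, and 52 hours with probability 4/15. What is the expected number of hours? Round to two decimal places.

64.73 hours

EV = 1/5 × 116 + 1/15 × 80 + 2/15 × 15 + 1/3 × 61 + 4/15 × 52 = 23.2 + 5.3333 + 2 + 20.3333 + 13.8667 = 64.7333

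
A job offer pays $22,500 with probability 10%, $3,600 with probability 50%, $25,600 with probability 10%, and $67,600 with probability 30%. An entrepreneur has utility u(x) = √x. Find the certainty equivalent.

E[u] = 0.1·√22500 + 0.5·√3600 + 0.1·√25600 + 0.3·√67600 = 0.1·150 + 0.5·60 + 0.1·160 + 0.3·260 = 139
CE = (139)² = 19321

$19,321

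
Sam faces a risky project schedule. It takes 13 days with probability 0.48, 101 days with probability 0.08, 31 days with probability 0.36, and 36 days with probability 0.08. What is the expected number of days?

28.36 days

EV = 0.48 × 13 + 0.08 × 101 + 0.36 × 31 + 0.08 × 36 = 6.24 + 8.08 + 11.16 + 2.88 = 28.36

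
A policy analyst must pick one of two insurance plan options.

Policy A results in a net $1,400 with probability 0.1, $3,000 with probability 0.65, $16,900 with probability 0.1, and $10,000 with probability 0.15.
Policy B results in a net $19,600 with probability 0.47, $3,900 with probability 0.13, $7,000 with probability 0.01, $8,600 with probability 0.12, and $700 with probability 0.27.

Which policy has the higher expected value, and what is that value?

Policy A = 0.1 × 1400 + 0.65 × 3000 + 0.1 × 16900 + 0.15 × 10000 = 140 + 1950 + 1690 + 1500 = 5280
Policy B = 0.47 × 19600 + 0.13 × 3900 + 0.01 × 7000 + 0.12 × 8600 + 0.27 × 700 = 9212 + 507 + 70 + 1032 + 189 = 11010

Policy B ($11,010)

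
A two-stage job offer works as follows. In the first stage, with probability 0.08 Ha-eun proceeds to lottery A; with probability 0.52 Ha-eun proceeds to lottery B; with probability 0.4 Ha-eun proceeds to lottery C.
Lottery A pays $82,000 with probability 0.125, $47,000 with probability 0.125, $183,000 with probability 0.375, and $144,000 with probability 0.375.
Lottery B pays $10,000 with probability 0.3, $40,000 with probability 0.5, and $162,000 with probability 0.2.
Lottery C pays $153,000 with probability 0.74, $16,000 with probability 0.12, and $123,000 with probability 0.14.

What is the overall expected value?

EV(A) = 0.125 × 82000 + 0.125 × 47000 + 0.375 × 183000 + 0.375 × 144000 = 10250 + 5875 + 68625 + 54000 = 138750
EV(B) = 0.3 × 10000 + 0.5 × 40000 + 0.2 × 162000 = 3000 + 20000 + 32400 = 55400
EV(C) = 0.74 × 153000 + 0.12 × 16000 + 0.14 × 123000 = 113220 + 1920 + 17220 = 132360
Overall = 0.08 × 138750 + 0.52 × 55400 + 0.4 × 132360 = 11100 + 28808 + 52944 = 92852

$92,852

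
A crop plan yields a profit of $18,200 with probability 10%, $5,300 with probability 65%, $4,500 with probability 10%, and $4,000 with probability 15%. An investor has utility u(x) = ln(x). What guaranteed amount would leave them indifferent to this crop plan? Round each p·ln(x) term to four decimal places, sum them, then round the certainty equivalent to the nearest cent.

$5,655.03

E[u] = 0.1·ln(18200) + 0.65·ln(5300) + 0.1·ln(4500) + 0.15·ln(4000) = 0.9809 + 5.5741 + 0.8412 + 1.2441 = 8.6403
CE = e^8.6403 ≈ 5655.03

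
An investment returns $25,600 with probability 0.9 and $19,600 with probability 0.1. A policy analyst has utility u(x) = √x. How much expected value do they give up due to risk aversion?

$36

E[u] = 0.9·√25600 + 0.1·√19600 = 0.9·160 + 0.1·140 = 158
CE = (158)² = 24964
Risk premium = EV − CE = 25000 − 24964 = 36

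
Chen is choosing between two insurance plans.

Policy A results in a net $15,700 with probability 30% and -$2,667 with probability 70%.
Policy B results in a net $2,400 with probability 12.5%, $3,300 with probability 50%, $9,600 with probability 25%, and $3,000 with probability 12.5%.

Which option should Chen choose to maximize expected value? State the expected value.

Policy A = 0.3 × 15700 + 0.7 × (-2667) = 4710 − 1866.9 = 2843.1
Policy B = 0.125 × 2400 + 0.5 × 3300 + 0.25 × 9600 + 0.125 × 3000 = 300 + 1650 + 2400 + 375 = 4725

Policy B ($4,725)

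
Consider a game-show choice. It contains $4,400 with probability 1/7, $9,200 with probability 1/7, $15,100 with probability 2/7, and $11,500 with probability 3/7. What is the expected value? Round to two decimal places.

$11,185.71

EV = 1/7 × 4400 + 1/7 × 9200 + 2/7 × 15100 + 3/7 × 11500 = 628.5714 + 1314.2857 + 4314.2857 + 4928.5714 = 11185.7143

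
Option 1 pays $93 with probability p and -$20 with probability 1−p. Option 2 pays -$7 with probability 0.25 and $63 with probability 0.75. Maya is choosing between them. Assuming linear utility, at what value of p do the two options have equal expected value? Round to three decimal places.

p = 0.580

EV(Option 2) = 0.25 × (-7) + 0.75 × 63 = -1.75 + 47.25 = 45.5
p·93 + (1−p)·(-20) = 45.5
113p − 20 = 45.5
p = (45.5 + 20) / 113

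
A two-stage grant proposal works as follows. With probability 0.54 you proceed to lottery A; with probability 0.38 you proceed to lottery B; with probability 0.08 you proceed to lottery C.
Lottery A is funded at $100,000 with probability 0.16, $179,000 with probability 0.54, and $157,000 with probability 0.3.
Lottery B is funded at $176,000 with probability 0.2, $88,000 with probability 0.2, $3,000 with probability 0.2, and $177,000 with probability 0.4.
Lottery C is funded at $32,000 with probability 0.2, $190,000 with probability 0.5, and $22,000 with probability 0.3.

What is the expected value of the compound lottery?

EV(A) = 0.16 × 100000 + 0.54 × 179000 + 0.3 × 157000 = 16000 + 96660 + 47100 = 159760
EV(B) = 0.2 × 176000 + 0.2 × 88000 + 0.2 × 3000 + 0.4 × 177000 = 35200 + 17600 + 600 + 70800 = 124200
EV(C) = 0.2 × 32000 + 0.5 × 190000 + 0.3 × 22000 = 6400 + 95000 + 6600 = 108000
Overall = 0.54 × 159760 + 0.38 × 124200 + 0.08 × 108000 = 86270.4 + 47196 + 8640 = 142106.4

$142,106.40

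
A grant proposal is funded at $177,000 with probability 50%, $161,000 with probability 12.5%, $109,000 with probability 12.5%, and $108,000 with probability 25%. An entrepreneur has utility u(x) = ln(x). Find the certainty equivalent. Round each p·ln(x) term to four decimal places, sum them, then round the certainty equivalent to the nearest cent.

$145,509.99

E[u] = 0.5·ln(177000) + 0.125·ln(161000) + 0.125·ln(109000) + 0.25·ln(108000) = 6.0420 + 1.4986 + 1.4499 + 2.8975 = 11.8880
CE = e^11.8880 ≈ 145509.99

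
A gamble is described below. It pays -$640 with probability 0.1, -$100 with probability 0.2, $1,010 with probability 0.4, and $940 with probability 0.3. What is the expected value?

$602

EV = 0.1 × (-640) + 0.2 × (-100) + 0.4 × 1010 + 0.3 × 940 = -64 − 20 + 404 + 282 = 602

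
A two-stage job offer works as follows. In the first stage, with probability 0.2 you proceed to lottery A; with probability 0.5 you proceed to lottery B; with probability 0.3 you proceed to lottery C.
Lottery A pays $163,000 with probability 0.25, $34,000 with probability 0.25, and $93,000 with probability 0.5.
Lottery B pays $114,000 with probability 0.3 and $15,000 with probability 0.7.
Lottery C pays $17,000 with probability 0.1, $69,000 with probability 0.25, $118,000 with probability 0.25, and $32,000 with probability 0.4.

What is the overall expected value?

$59,875

EV(A) = 0.25 × 163000 + 0.25 × 34000 + 0.5 × 93000 = 40750 + 8500 + 46500 = 95750
EV(B) = 0.3 × 114000 + 0.7 × 15000 = 34200 + 10500 = 44700
EV(C) = 0.1 × 17000 + 0.25 × 69000 + 0.25 × 118000 + 0.4 × 32000 = 1700 + 17250 + 29500 + 12800 = 61250
Overall = 0.2 × 95750 + 0.5 × 44700 + 0.3 × 61250 = 19150 + 22350 + 18375 = 59875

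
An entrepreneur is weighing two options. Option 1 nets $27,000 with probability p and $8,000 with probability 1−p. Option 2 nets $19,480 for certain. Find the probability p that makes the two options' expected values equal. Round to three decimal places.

p = 0.604

p·27000 + (1−p)·8000 = 19480
19000p + 8000 = 19480
p = (19480 − 8000) / 19000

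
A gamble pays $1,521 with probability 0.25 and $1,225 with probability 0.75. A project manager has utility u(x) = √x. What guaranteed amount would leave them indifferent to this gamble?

E[u] = 0.25·√1521 + 0.75·√1225 = 0.25·39 + 0.75·35 = 36
CE = (36)² = 1296

$1,296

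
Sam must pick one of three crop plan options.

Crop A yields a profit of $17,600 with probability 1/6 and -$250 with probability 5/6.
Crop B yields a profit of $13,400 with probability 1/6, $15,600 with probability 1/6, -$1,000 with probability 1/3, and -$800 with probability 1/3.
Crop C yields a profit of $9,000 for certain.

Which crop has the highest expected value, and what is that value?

Crop C ($9,000)

Crop A = 1/6 × 17600 + 5/6 × (-250) = 2933.3333 − 208.3333 = 2725
Crop B = 1/6 × 13400 + 1/6 × 15600 + 1/3 × (-1000) + 1/3 × (-800) = 2233.3333 + 2600 − 333.3333 − 266.6667 = 4233.3333
Crop C: 9000 (certain)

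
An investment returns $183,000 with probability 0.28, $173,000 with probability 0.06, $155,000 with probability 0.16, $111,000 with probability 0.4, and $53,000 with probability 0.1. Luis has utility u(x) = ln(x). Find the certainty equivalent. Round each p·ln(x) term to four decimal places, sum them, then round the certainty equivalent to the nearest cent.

E[u] = 0.28·ln(183000) + 0.06·ln(173000) + 0.16·ln(155000) + 0.4·ln(111000) + 0.1·ln(53000) = 3.3928 + 0.7237 + 1.9122 + 4.6469 + 1.0878 = 11.7634
CE = e^11.7634 ≈ 128463.49

$128,463.49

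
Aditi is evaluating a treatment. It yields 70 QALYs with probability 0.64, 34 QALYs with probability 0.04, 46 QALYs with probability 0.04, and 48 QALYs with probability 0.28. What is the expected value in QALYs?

61.44 QALYs

EV = 0.64 × 70 + 0.04 × 34 + 0.04 × 46 + 0.28 × 48 = 44.8 + 1.36 + 1.84 + 13.44 = 61.44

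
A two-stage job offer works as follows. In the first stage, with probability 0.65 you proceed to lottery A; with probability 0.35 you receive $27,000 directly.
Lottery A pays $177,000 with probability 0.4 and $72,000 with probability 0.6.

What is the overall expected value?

EV(A) = 0.4 × 177000 + 0.6 × 72000 = 70800 + 43200 = 114000
Branch B: 27000 (certain)
Overall = 0.65 × 114000 + 0.35 × 27000 = 74100 + 9450 = 83550

$83,550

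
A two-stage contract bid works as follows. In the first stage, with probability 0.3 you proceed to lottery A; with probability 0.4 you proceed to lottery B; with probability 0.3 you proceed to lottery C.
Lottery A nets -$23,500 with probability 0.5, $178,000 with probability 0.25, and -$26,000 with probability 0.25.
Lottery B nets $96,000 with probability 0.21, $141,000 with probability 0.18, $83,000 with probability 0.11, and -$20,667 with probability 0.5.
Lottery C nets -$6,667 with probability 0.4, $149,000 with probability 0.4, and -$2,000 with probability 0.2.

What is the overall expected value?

EV(A) = 0.5 × (-23500) + 0.25 × 178000 + 0.25 × (-26000) = -11750 + 44500 − 6500 = 26250
EV(B) = 0.21 × 96000 + 0.18 × 141000 + 0.11 × 83000 + 0.5 × (-20667) = 20160 + 25380 + 9130 − 10333.5 = 44336.5
EV(C) = 0.4 × (-6667) + 0.4 × 149000 + 0.2 × (-2000) = -2666.8 + 59600 − 400 = 56533.2
Overall = 0.3 × 26250 + 0.4 × 44336.5 + 0.3 × 56533.2 = 7875 + 17734.6 + 16959.96 = 42569.56

$42,569.56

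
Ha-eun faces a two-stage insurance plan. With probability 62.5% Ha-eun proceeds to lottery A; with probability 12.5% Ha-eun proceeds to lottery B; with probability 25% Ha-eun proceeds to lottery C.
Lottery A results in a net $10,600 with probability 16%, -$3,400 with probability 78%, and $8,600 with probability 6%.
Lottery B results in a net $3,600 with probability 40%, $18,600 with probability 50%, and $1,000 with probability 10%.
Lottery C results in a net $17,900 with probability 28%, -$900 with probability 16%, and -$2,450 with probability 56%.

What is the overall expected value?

EV(A) = 0.16 × 10600 + 0.78 × (-3400) + 0.06 × 8600 = 1696 − 2652 + 516 = -440
EV(B) = 0.4 × 3600 + 0.5 × 18600 + 0.1 × 1000 = 1440 + 9300 + 100 = 10840
EV(C) = 0.28 × 17900 + 0.16 × (-900) + 0.56 × (-2450) = 5012 − 144 − 1372 = 3496
Overall = 0.625 × (-440) + 0.125 × 10840 + 0.25 × 3496 = -275 + 1355 + 874 = 1954

$1,954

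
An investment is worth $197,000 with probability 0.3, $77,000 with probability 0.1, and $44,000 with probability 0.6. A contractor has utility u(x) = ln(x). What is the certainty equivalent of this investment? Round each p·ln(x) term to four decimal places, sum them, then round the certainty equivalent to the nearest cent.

E[u] = 0.3·ln(197000) + 0.1·ln(77000) + 0.6·ln(44000) = 3.6573 + 1.1252 + 6.4152 = 11.1977
CE = e^11.1977 ≈ 72962.44

$72,962.44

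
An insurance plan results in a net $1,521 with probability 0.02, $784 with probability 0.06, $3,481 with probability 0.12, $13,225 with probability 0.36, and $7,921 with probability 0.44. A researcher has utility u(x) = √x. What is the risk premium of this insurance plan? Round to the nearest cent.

$623.41

E[u] = 0.02·√1521 + 0.06·√784 + 0.12·√3481 + 0.36·√13225 + 0.44·√7921 = 0.02·39 + 0.06·28 + 0.12·59 + 0.36·115 + 0.44·89 = 90.1
CE = (90.1)² = 8118.01
Risk premium = EV − CE = 8741.42 − 8118.01 = 623.41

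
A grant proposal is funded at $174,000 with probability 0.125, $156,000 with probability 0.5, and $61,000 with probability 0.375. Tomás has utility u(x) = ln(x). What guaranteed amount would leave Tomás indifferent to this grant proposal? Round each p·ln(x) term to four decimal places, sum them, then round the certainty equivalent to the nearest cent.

E[u] = 0.125·ln(174000) + 0.5·ln(156000) + 0.375·ln(61000) = 1.5084 + 5.9788 + 4.1320 = 11.6192
CE = e^11.6192 ≈ 111212.72

$111,212.72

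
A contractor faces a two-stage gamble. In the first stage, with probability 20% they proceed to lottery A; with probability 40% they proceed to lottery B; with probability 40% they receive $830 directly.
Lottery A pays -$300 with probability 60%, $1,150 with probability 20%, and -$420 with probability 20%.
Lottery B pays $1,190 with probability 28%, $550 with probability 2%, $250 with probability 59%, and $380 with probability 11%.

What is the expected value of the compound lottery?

EV(A) = 0.6 × (-300) + 0.2 × 1150 + 0.2 × (-420) = -180 + 230 − 84 = -34
EV(B) = 0.28 × 1190 + 0.02 × 550 + 0.59 × 250 + 0.11 × 380 = 333.2 + 11 + 147.5 + 41.8 = 533.5
Branch C: 830 (certain)
Overall = 0.2 × (-34) + 0.4 × 533.5 + 0.4 × 830 = -6.8 + 213.4 + 332 = 538.6

$538.60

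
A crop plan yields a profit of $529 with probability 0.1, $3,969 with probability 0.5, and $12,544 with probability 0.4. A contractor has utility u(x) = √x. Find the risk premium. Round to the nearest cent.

E[u] = 0.1·√529 + 0.5·√3969 + 0.4·√12544 = 0.1·23 + 0.5·63 + 0.4·112 = 78.6
CE = (78.6)² = 6177.96
Risk premium = EV − CE = 7055 − 6177.96 = 877.04

$877.04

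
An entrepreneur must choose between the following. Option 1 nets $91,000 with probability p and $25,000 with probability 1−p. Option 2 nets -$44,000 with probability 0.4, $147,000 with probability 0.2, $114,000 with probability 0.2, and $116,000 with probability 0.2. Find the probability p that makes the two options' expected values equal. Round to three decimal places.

EV(Option 2) = 0.4 × (-44000) + 0.2 × 147000 + 0.2 × 114000 + 0.2 × 116000 = -17600 + 29400 + 22800 + 23200 = 57800
p·91000 + (1−p)·25000 = 57800
66000p + 25000 = 57800
p = (57800 − 25000) / 66000

p = 0.497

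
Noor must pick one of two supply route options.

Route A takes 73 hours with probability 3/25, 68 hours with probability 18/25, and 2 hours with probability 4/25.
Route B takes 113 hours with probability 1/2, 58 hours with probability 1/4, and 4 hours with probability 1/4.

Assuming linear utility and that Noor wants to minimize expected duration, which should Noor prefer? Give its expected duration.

Route A = 3/25 × 73 + 18/25 × 68 + 4/25 × 2 = 8.76 + 48.96 + 0.32 = 58.04
Route B = 1/2 × 113 + 1/4 × 58 + 1/4 × 4 = 56.5 + 14.5 + 1 = 72

Route A (58.04 hours)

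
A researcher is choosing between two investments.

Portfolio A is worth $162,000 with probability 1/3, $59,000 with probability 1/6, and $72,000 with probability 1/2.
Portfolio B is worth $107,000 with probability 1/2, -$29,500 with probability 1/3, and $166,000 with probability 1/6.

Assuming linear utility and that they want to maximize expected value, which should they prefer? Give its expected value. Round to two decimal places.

Portfolio A = 1/3 × 162000 + 1/6 × 59000 + 1/2 × 72000 = 54000 + 9833.3333 + 36000 = 99833.3333
Portfolio B = 1/2 × 107000 + 1/3 × (-29500) + 1/6 × 166000 = 53500 − 9833.3333 + 27666.6667 = 71333.3333

Portfolio A ($99,833.33)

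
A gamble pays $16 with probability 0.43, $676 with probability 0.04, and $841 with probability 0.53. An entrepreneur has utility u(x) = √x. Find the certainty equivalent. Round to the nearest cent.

E[u] = 0.43·√16 + 0.04·√676 + 0.53·√841 = 0.43·4 + 0.04·26 + 0.53·29 = 18.13
CE = (18.13)² = 328.6969

$328.70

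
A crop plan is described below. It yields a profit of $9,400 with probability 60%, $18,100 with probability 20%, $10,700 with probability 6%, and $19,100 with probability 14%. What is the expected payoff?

$12,576

EV = 0.6 × 9400 + 0.2 × 18100 + 0.06 × 10700 + 0.14 × 19100 = 5640 + 3620 + 642 + 2674 = 12576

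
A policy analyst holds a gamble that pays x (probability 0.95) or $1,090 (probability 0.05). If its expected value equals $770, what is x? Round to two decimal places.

x = $753.16

0.95·x + 0.05·1090 = 770
0.95·x = 770 − 54.5 = 715.5
x = 715.5 / 0.95 = 753.1579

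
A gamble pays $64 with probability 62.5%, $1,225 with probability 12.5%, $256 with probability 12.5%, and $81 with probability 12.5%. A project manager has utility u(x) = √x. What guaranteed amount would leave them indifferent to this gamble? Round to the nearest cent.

E[u] = 0.625·√64 + 0.125·√1225 + 0.125·√256 + 0.125·√81 = 0.625·8 + 0.125·35 + 0.125·16 + 0.125·9 = 12.5
CE = (12.5)² = 156.25

$156.25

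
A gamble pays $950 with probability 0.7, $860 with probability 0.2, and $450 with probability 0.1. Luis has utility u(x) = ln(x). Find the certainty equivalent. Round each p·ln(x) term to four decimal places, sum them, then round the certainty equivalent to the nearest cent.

E[u] = 0.7·ln(950) + 0.2·ln(860) + 0.1·ln(450) = 4.7995 + 1.3514 + 0.6109 = 6.7618
CE = e^6.7618 ≈ 864.20

$864.20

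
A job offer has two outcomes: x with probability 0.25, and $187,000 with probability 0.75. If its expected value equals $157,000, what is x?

0.25·x + 0.75·187000 = 157000
0.25·x = 157000 − 140250 = 16750
x = 16750 / 0.25 = 67000

x = $67,000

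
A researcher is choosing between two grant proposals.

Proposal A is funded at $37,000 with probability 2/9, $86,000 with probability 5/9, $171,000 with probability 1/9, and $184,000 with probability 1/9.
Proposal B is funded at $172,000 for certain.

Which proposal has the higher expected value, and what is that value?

Proposal B ($172,000)

Proposal A = 2/9 × 37000 + 5/9 × 86000 + 1/9 × 171000 + 1/9 × 184000 = 8222.2222 + 47777.7778 + 19000 + 20444.4444 = 95444.4444
Proposal B: 172000 (certain)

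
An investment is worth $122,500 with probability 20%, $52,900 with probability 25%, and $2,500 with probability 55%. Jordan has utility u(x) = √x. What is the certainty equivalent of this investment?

E[u] = 0.2·√122500 + 0.25·√52900 + 0.55·√2500 = 0.2·350 + 0.25·230 + 0.55·50 = 155
CE = (155)² = 24025

$24,025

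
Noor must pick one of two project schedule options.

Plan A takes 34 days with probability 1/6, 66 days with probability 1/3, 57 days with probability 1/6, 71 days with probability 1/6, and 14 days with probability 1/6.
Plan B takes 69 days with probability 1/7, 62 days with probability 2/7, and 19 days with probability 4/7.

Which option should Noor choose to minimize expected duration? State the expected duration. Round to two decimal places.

Plan A = 1/6 × 34 + 1/3 × 66 + 1/6 × 57 + 1/6 × 71 + 1/6 × 14 = 5.6667 + 22 + 9.5 + 11.8333 + 2.3333 = 51.3333
Plan B = 1/7 × 69 + 2/7 × 62 + 4/7 × 19 = 9.8571 + 17.7143 + 10.8571 = 38.4286

Plan B (38.43 days)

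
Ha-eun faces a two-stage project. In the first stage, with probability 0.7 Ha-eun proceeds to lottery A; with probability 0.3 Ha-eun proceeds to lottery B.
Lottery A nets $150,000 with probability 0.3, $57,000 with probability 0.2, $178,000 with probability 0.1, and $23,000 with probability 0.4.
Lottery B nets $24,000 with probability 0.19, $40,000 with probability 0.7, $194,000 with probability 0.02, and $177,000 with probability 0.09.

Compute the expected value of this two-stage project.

EV(A) = 0.3 × 150000 + 0.2 × 57000 + 0.1 × 178000 + 0.4 × 23000 = 45000 + 11400 + 17800 + 9200 = 83400
EV(B) = 0.19 × 24000 + 0.7 × 40000 + 0.02 × 194000 + 0.09 × 177000 = 4560 + 28000 + 3880 + 15930 = 52370
Overall = 0.7 × 83400 + 0.3 × 52370 = 58380 + 15711 = 74091

$74,091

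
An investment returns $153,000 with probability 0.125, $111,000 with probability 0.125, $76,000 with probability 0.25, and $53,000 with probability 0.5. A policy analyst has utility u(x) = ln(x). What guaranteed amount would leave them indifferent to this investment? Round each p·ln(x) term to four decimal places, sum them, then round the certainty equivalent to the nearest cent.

$72,627.58

E[u] = 0.125·ln(153000) + 0.125·ln(111000) + 0.25·ln(76000) + 0.5·ln(53000) = 1.4923 + 1.4522 + 2.8096 + 5.4390 = 11.1931
CE = e^11.1931 ≈ 72627.58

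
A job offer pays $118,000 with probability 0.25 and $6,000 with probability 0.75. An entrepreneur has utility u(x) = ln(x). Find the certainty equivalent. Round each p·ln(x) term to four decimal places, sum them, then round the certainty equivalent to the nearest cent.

E[u] = 0.25·ln(118000) + 0.75·ln(6000) = 2.9196 + 6.5246 = 9.4442
CE = e^9.4442 ≈ 12634.67

$12,634.67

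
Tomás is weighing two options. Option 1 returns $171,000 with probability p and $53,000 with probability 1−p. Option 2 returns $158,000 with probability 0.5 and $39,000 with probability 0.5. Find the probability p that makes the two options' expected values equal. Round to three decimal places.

p = 0.386

EV(Option 2) = 0.5 × 158000 + 0.5 × 39000 = 79000 + 19500 = 98500
p·171000 + (1−p)·53000 = 98500
118000p + 53000 = 98500
p = (98500 − 53000) / 118000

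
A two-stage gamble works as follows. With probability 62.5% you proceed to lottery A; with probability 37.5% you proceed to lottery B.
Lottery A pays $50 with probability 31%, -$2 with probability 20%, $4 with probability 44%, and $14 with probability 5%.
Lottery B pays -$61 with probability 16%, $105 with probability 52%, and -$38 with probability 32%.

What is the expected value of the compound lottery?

$23.23

EV(A) = 0.31 × 50 + 0.2 × (-2) + 0.44 × 4 + 0.05 × 14 = 15.5 − 0.4 + 1.76 + 0.7 = 17.56
EV(B) = 0.16 × (-61) + 0.52 × 105 + 0.32 × (-38) = -9.76 + 54.6 − 12.16 = 32.68
Overall = 0.625 × 17.56 + 0.375 × 32.68 = 10.975 + 12.255 = 23.23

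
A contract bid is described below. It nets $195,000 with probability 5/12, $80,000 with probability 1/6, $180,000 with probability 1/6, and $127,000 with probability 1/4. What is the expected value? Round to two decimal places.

$156,333.33

EV = 5/12 × 195000 + 1/6 × 80000 + 1/6 × 180000 + 1/4 × 127000 = 81250 + 13333.3333 + 30000 + 31750 = 156333.3333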